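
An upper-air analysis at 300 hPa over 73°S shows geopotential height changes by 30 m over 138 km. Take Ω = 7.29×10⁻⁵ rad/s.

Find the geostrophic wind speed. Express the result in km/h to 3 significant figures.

Coriolis parameter at 73°S:
f = 2Ω sin φ = 2 × 7.29×10⁻⁵ × sin 73° = 1.39×10⁻⁴ s⁻¹
Height gradient: |∂Z/∂n| = 30 m / 138000 m = 2.17×10⁻⁴
On a pressure surface, geostrophic balance gives V_g = (g/f)|∂Z/∂n|:
V_g = 9.81 × 2.17×10⁻⁴ / 1.39×10⁻⁴ = 15.3 m/s
Converting: 15.3 m/s × 3.6 = 55.1 km/h

55.1 km/h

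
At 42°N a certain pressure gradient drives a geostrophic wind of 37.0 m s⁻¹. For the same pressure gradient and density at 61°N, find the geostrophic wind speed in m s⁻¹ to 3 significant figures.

With the same pressure gradient and density, V_g ∝ 1/f ∝ 1/sin φ.
V₂ = V₁ · sin φ₁ / sin φ₂ = 37.0 × sin 42° / sin 61°
V₂ = 37.0 × 0.6691/0.8746 = 28.3 m s⁻¹

28.3 m s⁻¹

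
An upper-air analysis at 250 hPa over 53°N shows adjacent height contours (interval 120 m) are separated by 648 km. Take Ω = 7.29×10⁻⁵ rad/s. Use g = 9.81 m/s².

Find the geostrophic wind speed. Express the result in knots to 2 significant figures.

Coriolis parameter at 53°N:
f = 2Ω sin φ = 2 × 7.29×10⁻⁵ × sin 53° = 1.16×10⁻⁴ s⁻¹
Height gradient: |∂Z/∂n| = 120 m / 648000 m = 1.85×10⁻⁴
On a pressure surface, geostrophic balance gives V_g = (g/f)|∂Z/∂n|:
V_g = 9.81 × 1.85×10⁻⁴ / 1.16×10⁻⁴ = 15.6 m/s
Converting: 15.6 m/s × 1.944 = 30 knots

30 knots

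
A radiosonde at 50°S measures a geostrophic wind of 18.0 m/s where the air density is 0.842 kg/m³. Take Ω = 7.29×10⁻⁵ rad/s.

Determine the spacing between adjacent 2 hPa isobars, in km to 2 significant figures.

120 km

Coriolis parameter at 50°S:
f = 2Ω sin φ = 2 × 7.29×10⁻⁵ × sin 50° = 1.12×10⁻⁴ s⁻¹
Geostrophic balance rearranged: |∂P/∂n| = f ρ V_g
|∂P/∂n| = 1.12×10⁻⁴ × 0.842 × 18.0 = 1.69×10⁻³ Pa/m
Isobar spacing: Δn = ΔP/|∂P/∂n| = 200 Pa / 1.69×10⁻³ Pa/m = 118150 m ≈ 120 km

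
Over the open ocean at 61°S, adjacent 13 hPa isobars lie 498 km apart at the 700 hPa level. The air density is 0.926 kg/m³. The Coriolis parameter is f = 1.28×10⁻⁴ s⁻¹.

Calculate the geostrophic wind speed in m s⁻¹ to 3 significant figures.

22.0 m s⁻¹

Pressure gradient: |∂P/∂n| = 1300 Pa / 498000 m = 2.61×10⁻³ Pa/m
Geostrophic balance (pressure-gradient force = Coriolis force):
V_g = (1/(fρ)) |∂P/∂n| = 2.61×10⁻³ / (1.28×10⁻⁴ × 0.926) = 22.0 m/s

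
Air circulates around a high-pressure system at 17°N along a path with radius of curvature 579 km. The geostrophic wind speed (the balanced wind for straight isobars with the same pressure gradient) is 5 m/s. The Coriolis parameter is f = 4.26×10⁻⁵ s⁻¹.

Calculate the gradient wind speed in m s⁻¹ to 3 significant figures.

Around a high, pressure-gradient force acts outward with centrifugal, so Coriolis balances both:
fV = (1/ρ)|∂P/∂n| + V²/R  →  V² − fR·V + fR·V_g = 0
With fR = 4.26×10⁻⁵ × 579×10³ m = 24.7 m/s:
V = [fR − √((fR)² − 4 fR V_g)]/2 = [24.7 − √(24.7² − 4×24.7×5)]/2 = 6.97 m/s
Supergeostrophic (V > V_g = 5 m/s), as expected around a high.

6.97 m s⁻¹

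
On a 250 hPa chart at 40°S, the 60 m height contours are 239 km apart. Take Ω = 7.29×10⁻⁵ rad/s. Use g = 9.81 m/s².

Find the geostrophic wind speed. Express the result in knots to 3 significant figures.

Coriolis parameter at 40°S:
f = 2Ω sin φ = 2 × 7.29×10⁻⁵ × sin 40° = 9.37×10⁻⁵ s⁻¹
Height gradient: |∂Z/∂n| = 60 m / 239000 m = 2.51×10⁻⁴
On a pressure surface, geostrophic balance gives V_g = (g/f)|∂Z/∂n|:
V_g = 9.81 × 2.51×10⁻⁴ / 9.37×10⁻⁵ = 26.3 m/s
Converting: 26.3 m/s × 1.944 = 51.1 knots

51.1 knots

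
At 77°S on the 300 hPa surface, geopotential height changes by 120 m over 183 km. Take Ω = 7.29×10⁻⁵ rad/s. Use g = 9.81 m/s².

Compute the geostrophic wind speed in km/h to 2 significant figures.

160 km/h

Coriolis parameter at 77°S:
f = 2Ω sin φ = 2 × 7.29×10⁻⁵ × sin 77° = 1.42×10⁻⁴ s⁻¹
Height gradient: |∂Z/∂n| = 120 m / 183000 m = 6.56×10⁻⁴
On a pressure surface, geostrophic balance gives V_g = (g/f)|∂Z/∂n|:
V_g = 9.81 × 6.56×10⁻⁴ / 1.42×10⁻⁴ = 45.3 m/s
Converting: 45.3 m/s × 3.6 = 160 km/h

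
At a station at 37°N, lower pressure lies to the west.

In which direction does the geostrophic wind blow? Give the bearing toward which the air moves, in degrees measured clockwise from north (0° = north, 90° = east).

000°

The pressure-gradient force points toward the west (bearing 270°).
Geostrophic balance: in the Northern Hemisphere the Coriolis force deflects motion to the right, so the geostrophic wind blows 90° to the right of the pressure-gradient force (low pressure on the left).
Rotating 270° by 90° clockwise gives 000° — the wind blows toward the north.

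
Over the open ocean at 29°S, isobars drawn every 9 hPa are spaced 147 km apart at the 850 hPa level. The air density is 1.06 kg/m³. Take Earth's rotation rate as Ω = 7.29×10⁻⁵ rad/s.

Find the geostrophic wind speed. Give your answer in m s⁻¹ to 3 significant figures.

Coriolis parameter at 29°S:
f = 2Ω sin φ = 2 × 7.29×10⁻⁵ × sin 29° = 7.07×10⁻⁵ s⁻¹
Pressure gradient: |∂P/∂n| = 900 Pa / 147000 m = 6.12×10⁻³ Pa/m
Geostrophic balance (pressure-gradient force = Coriolis force):
V_g = (1/(fρ)) |∂P/∂n| = 6.12×10⁻³ / (7.07×10⁻⁵ × 1.06) = 81.7 m/s

81.7 m s⁻¹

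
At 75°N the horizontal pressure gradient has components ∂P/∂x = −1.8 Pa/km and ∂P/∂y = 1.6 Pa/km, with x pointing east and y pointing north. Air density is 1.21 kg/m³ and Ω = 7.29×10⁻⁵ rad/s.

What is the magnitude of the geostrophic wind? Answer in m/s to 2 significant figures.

14 m/s

Coriolis parameter at 75°N:
f = 2Ω sin φ = 2 × 7.29×10⁻⁵ × sin 75° = 1.41×10⁻⁴ s⁻¹
Component geostrophic relations (x east, y north):
u_g = −(1/(fρ)) ∂P/∂y,  v_g = (1/(fρ)) ∂P/∂x
u_g = −(1.6×10⁻³)/(1.41×10⁻⁴ × 1.21) = −9.39 m/s;  v_g = (−1.8×10⁻³)/(1.41×10⁻⁴ × 1.21) = −10.6 m/s
|V_g| = √(u_g² + v_g²) = 14.1 m/s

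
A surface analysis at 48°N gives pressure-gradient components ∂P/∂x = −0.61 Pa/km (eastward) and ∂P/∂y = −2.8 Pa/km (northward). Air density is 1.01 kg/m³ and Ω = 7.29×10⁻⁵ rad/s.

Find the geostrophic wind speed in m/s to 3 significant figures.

26.2 m/s

Coriolis parameter at 48°N:
f = 2Ω sin φ = 2 × 7.29×10⁻⁵ × sin 48° = 1.08×10⁻⁴ s⁻¹
Component geostrophic relations (x east, y north):
u_g = −(1/(fρ)) ∂P/∂y,  v_g = (1/(fρ)) ∂P/∂x
u_g = −(−2.8×10⁻³)/(1.08×10⁻⁴ × 1.01) = 25.6 m/s;  v_g = (−0.61×10⁻³)/(1.08×10⁻⁴ × 1.01) = −5.57 m/s
|V_g| = √(u_g² + v_g²) = 26.2 m/s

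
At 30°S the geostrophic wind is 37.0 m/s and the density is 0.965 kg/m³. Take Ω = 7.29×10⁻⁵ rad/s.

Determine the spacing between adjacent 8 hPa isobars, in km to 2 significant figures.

Coriolis parameter at 30°S:
f = 2Ω sin φ = 2 × 7.29×10⁻⁵ × sin 30° = 7.29×10⁻⁵ s⁻¹
Geostrophic balance rearranged: |∂P/∂n| = f ρ V_g
|∂P/∂n| = 7.29×10⁻⁵ × 0.965 × 37.0 = 2.60×10⁻³ Pa/m
Isobar spacing: Δn = ΔP/|∂P/∂n| = 800 Pa / 2.60×10⁻³ Pa/m = 307350 m ≈ 310 km

310 km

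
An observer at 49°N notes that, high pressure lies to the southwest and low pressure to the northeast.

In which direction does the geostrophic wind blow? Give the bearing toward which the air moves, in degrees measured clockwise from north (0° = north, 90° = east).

The pressure-gradient force points toward the northeast (bearing 045°).
Geostrophic balance: in the Northern Hemisphere the Coriolis force deflects motion to the right, so the geostrophic wind blows 90° to the right of the pressure-gradient force (low pressure on the left).
Rotating 045° by 90° clockwise gives 135° — the wind blows toward the southeast.

135°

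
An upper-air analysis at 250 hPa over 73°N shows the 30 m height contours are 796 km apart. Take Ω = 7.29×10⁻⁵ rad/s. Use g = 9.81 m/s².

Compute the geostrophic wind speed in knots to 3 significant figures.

Coriolis parameter at 73°N:
f = 2Ω sin φ = 2 × 7.29×10⁻⁵ × sin 73° = 1.39×10⁻⁴ s⁻¹
Height gradient: |∂Z/∂n| = 30 m / 796000 m = 3.77×10⁻⁵
On a pressure surface, geostrophic balance gives V_g = (g/f)|∂Z/∂n|:
V_g = 9.81 × 3.77×10⁻⁵ / 1.39×10⁻⁴ = 2.65 m/s
Converting: 2.65 m/s × 1.944 = 5.15 knots

5.15 knots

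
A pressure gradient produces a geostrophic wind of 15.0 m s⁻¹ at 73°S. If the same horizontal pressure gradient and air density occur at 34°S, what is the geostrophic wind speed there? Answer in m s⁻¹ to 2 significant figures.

26 m s⁻¹

With the same pressure gradient and density, V_g ∝ 1/f ∝ 1/sin φ.
V₂ = V₁ · sin φ₁ / sin φ₂ = 15.0 × sin 73° / sin 34°
V₂ = 15.0 × 0.9563/0.5592 = 26 m s⁻¹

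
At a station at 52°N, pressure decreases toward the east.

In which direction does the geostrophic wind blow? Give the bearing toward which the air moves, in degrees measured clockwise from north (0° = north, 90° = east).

The pressure-gradient force points toward the east (bearing 090°).
Geostrophic balance: in the Northern Hemisphere the Coriolis force deflects motion to the right, so the geostrophic wind blows 90° to the right of the pressure-gradient force (low pressure on the left).
Rotating 090° by 90° clockwise gives 180° — the wind blows toward the south.

180°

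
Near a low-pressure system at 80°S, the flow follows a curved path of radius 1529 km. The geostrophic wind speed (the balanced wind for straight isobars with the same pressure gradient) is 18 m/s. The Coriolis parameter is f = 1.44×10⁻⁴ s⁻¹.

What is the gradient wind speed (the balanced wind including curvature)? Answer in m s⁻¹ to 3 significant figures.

16.7 m s⁻¹

Around a low, centrifugal force acts outward with Coriolis, so pressure-gradient force balances both:
(1/ρ)|∂P/∂n| = fV + V²/R  →  V² + fR·V − fR·V_g = 0
With fR = 1.44×10⁻⁴ × 1529×10³ m = 220 m/s:
V = [−fR + √((fR)² + 4 fR V_g)]/2 = [−220 + √(220² + 4×220×18)]/2 = 16.7 m/s
Subgeostrophic (V < V_g = 18 m/s), as expected around a low.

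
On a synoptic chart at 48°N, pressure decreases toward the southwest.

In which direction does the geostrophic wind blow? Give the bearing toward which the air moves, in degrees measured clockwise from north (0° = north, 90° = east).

315°

The pressure-gradient force points toward the southwest (bearing 225°).
Geostrophic balance: in the Northern Hemisphere the Coriolis force deflects motion to the right, so the geostrophic wind blows 90° to the right of the pressure-gradient force (low pressure on the left).
Rotating 225° by 90° clockwise gives 315° — the wind blows toward the northwest.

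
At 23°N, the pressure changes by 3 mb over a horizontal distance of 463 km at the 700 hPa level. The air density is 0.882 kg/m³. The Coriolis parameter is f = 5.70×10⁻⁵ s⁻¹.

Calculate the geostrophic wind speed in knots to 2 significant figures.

25 knots

Pressure gradient: |∂P/∂n| = 300 Pa / 463000 m = 6.48×10⁻⁴ Pa/m
Geostrophic balance (pressure-gradient force = Coriolis force):
V_g = (1/(fρ)) |∂P/∂n| = 6.48×10⁻⁴ / (5.70×10⁻⁵ × 0.882) = 12.9 m/s
Converting: 12.9 m/s × 1.944 = 25 knots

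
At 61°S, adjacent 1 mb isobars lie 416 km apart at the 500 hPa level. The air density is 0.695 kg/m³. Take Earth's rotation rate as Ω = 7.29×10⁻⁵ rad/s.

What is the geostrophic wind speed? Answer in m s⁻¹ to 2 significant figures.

2.7 m s⁻¹

Coriolis parameter at 61°S:
f = 2Ω sin φ = 2 × 7.29×10⁻⁵ × sin 61° = 1.28×10⁻⁴ s⁻¹
Pressure gradient: |∂P/∂n| = 100 Pa / 416000 m = 2.40×10⁻⁴ Pa/m
Geostrophic balance (pressure-gradient force = Coriolis force):
V_g = (1/(fρ)) |∂P/∂n| = 2.40×10⁻⁴ / (1.28×10⁻⁴ × 0.695) = 2.71 m/s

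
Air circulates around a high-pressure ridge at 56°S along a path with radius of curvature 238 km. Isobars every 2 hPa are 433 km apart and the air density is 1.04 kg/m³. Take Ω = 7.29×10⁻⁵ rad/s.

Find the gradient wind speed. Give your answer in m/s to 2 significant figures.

4.3 m/s

Coriolis parameter at 56°S:
f = 2Ω sin φ = 2 × 7.29×10⁻⁵ × sin 56° = 1.21×10⁻⁴ s⁻¹
Pressure gradient: |∂P/∂n| = 200 Pa / 433000 m = 4.62×10⁻⁴ Pa/m
Geostrophic speed: V_g = |∂P/∂n|/(fρ) = 4.62×10⁻⁴/(1.21×10⁻⁴ × 1.04) = 3.67 m/s
Around a high, pressure-gradient force acts outward with centrifugal, so Coriolis balances both:
fV = (1/ρ)|∂P/∂n| + V²/R  →  V² − fR·V + fR·V_g = 0
With fR = 1.21×10⁻⁴ × 238×10³ m = 28.8 m/s:
V = [fR − √((fR)² − 4 fR V_g)]/2 = [28.8 − √(28.8² − 4×28.8×3.67)]/2 = 4.32 m/s
Supergeostrophic (V > V_g = 3.67 m/s), as expected around a high.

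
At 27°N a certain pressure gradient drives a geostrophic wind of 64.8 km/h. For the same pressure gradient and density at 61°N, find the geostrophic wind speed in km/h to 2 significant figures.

34 km/h

With the same pressure gradient and density, V_g ∝ 1/f ∝ 1/sin φ.
V₂ = V₁ · sin φ₁ / sin φ₂ = 64.8 × sin 27° / sin 61°
V₂ = 64.8 × 0.4540/0.8746 = 34 km/h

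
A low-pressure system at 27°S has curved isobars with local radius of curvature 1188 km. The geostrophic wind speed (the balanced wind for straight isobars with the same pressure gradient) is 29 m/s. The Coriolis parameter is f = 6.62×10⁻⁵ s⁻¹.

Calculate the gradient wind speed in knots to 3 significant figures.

Around a low, centrifugal force acts outward with Coriolis, so pressure-gradient force balances both:
(1/ρ)|∂P/∂n| = fV + V²/R  →  V² + fR·V − fR·V_g = 0
With fR = 6.62×10⁻⁵ × 1188×10³ m = 78.6 m/s:
V = [−fR + √((fR)² + 4 fR V_g)]/2 = [−78.6 + √(78.6² + 4×78.6×29)]/2 = 22.5 m/s
Subgeostrophic (V < V_g = 29 m/s), as expected around a low.
Converting: 22.5 m/s × 1.944 = 43.8 knots

43.8 knots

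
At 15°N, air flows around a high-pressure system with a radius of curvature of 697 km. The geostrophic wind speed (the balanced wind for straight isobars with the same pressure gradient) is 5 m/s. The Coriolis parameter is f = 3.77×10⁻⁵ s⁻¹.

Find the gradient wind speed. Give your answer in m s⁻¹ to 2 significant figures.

6.7 m s⁻¹

Around a high, pressure-gradient force acts outward with centrifugal, so Coriolis balances both:
fV = (1/ρ)|∂P/∂n| + V²/R  →  V² − fR·V + fR·V_g = 0
With fR = 3.77×10⁻⁵ × 697×10³ m = 26.3 m/s:
V = [fR − √((fR)² − 4 fR V_g)]/2 = [26.3 − √(26.3² − 4×26.3×5)]/2 = 6.72 m/s
Supergeostrophic (V > V_g = 5 m/s), as expected around a high.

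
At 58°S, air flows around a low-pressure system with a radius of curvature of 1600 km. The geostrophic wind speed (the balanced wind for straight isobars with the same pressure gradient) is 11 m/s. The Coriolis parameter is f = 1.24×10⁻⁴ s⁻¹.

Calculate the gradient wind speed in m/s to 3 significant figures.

Around a low, centrifugal force acts outward with Coriolis, so pressure-gradient force balances both:
(1/ρ)|∂P/∂n| = fV + V²/R  →  V² + fR·V − fR·V_g = 0
With fR = 1.24×10⁻⁴ × 1600×10³ m = 198 m/s:
V = [−fR + √((fR)² + 4 fR V_g)]/2 = [−198 + √(198² + 4×198×11)]/2 = 10.4 m/s
Subgeostrophic (V < V_g = 11 m/s), as expected around a low.

10.4 m/s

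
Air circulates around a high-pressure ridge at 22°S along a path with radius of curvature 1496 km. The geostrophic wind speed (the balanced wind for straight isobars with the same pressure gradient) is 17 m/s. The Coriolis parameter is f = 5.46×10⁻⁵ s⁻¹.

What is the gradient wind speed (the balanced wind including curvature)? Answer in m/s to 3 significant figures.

24.1 m/s

Around a high, pressure-gradient force acts outward with centrifugal, so Coriolis balances both:
fV = (1/ρ)|∂P/∂n| + V²/R  →  V² − fR·V + fR·V_g = 0
With fR = 5.46×10⁻⁵ × 1496×10³ m = 81.7 m/s:
V = [fR − √((fR)² − 4 fR V_g)]/2 = [81.7 − √(81.7² − 4×81.7×17)]/2 = 24.1 m/s
Supergeostrophic (V > V_g = 17 m/s), as expected around a high.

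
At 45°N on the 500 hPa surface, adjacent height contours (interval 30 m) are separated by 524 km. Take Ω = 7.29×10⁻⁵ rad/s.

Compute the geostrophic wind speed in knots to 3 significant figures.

Coriolis parameter at 45°N:
f = 2Ω sin φ = 2 × 7.29×10⁻⁵ × sin 45° = 1.03×10⁻⁴ s⁻¹
Height gradient: |∂Z/∂n| = 30 m / 524000 m = 5.73×10⁻⁵
On a pressure surface, geostrophic balance gives V_g = (g/f)|∂Z/∂n|:
V_g = 9.81 × 5.73×10⁻⁵ / 1.03×10⁻⁴ = 5.45 m/s
Converting: 5.45 m/s × 1.944 = 10.6 knots

10.6 knots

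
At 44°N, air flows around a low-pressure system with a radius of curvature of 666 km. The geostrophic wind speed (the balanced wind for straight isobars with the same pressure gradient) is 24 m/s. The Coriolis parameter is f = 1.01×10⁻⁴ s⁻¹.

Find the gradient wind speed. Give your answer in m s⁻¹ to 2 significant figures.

19 m s⁻¹

Around a low, centrifugal force acts outward with Coriolis, so pressure-gradient force balances both:
(1/ρ)|∂P/∂n| = fV + V²/R  →  V² + fR·V − fR·V_g = 0
With fR = 1.01×10⁻⁴ × 666×10³ m = 67.3 m/s:
V = [−fR + √((fR)² + 4 fR V_g)]/2 = [−67.3 + √(67.3² + 4×67.3×24)]/2 = 18.8 m/s
Subgeostrophic (V < V_g = 24 m/s), as expected around a low.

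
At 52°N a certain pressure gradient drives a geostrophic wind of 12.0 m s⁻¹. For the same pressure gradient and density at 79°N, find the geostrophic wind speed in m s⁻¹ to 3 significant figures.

With the same pressure gradient and density, V_g ∝ 1/f ∝ 1/sin φ.
V₂ = V₁ · sin φ₁ / sin φ₂ = 12.0 × sin 52° / sin 79°
V₂ = 12.0 × 0.7880/0.9816 = 9.63 m s⁻¹

9.63 m s⁻¹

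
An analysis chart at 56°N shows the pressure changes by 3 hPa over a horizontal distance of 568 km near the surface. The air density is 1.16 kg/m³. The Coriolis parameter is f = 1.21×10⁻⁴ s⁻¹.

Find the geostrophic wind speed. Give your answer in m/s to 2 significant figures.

3.8 m/s

Pressure gradient: |∂P/∂n| = 300 Pa / 568000 m = 5.28×10⁻⁴ Pa/m
Geostrophic balance (pressure-gradient force = Coriolis force):
V_g = (1/(fρ)) |∂P/∂n| = 5.28×10⁻⁴ / (1.21×10⁻⁴ × 1.16) = 3.76 m/s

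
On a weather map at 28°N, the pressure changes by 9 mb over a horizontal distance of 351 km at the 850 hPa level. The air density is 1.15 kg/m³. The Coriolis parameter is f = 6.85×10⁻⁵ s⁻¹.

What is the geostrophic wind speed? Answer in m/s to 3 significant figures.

Pressure gradient: |∂P/∂n| = 900 Pa / 351000 m = 2.56×10⁻³ Pa/m
Geostrophic balance (pressure-gradient force = Coriolis force):
V_g = (1/(fρ)) |∂P/∂n| = 2.56×10⁻³ / (6.85×10⁻⁵ × 1.15) = 32.5 m/s

32.5 m/s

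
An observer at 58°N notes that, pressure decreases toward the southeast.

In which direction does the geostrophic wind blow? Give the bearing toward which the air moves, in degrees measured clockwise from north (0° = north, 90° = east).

225°

The pressure-gradient force points toward the southeast (bearing 135°).
Geostrophic balance: in the Northern Hemisphere the Coriolis force deflects motion to the right, so the geostrophic wind blows 90° to the right of the pressure-gradient force (low pressure on the left).
Rotating 135° by 90° clockwise gives 225° — the wind blows toward the southwest.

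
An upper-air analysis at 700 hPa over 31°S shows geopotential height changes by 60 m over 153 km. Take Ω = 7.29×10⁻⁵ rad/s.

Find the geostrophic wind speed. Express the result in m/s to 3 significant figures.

51.2 m/s

Coriolis parameter at 31°S:
f = 2Ω sin φ = 2 × 7.29×10⁻⁵ × sin 31° = 7.51×10⁻⁵ s⁻¹
Height gradient: |∂Z/∂n| = 60 m / 153000 m = 3.92×10⁻⁴
On a pressure surface, geostrophic balance gives V_g = (g/f)|∂Z/∂n|:
V_g = 9.81 × 3.92×10⁻⁴ / 7.51×10⁻⁵ = 51.2 m/s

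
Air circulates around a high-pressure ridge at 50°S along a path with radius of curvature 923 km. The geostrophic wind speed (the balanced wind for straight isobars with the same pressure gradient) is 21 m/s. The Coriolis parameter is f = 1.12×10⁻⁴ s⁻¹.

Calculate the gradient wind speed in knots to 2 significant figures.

Around a high, pressure-gradient force acts outward with centrifugal, so Coriolis balances both:
fV = (1/ρ)|∂P/∂n| + V²/R  →  V² − fR·V + fR·V_g = 0
With fR = 1.12×10⁻⁴ × 923×10³ m = 103 m/s:
V = [fR − √((fR)² − 4 fR V_g)]/2 = [103 − √(103² − 4×103×21)]/2 = 29.3 m/s
Supergeostrophic (V > V_g = 21 m/s), as expected around a high.
Converting: 29.3 m/s × 1.944 = 57 knots

57 knots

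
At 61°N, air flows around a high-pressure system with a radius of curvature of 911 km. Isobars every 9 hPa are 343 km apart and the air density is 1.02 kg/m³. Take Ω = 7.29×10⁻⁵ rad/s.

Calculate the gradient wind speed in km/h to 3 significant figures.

93.5 km/h

Coriolis parameter at 61°N:
f = 2Ω sin φ = 2 × 7.29×10⁻⁵ × sin 61° = 1.28×10⁻⁴ s⁻¹
Pressure gradient: |∂P/∂n| = 900 Pa / 343000 m = 2.62×10⁻³ Pa/m
Geostrophic speed: V_g = |∂P/∂n|/(fρ) = 2.62×10⁻³/(1.28×10⁻⁴ × 1.02) = 20.2 m/s
Around a high, pressure-gradient force acts outward with centrifugal, so Coriolis balances both:
fV = (1/ρ)|∂P/∂n| + V²/R  →  V² − fR·V + fR·V_g = 0
With fR = 1.28×10⁻⁴ × 911×10³ m = 116 m/s:
V = [fR − √((fR)² − 4 fR V_g)]/2 = [116 − √(116² − 4×116×20.2)]/2 = 26 m/s
Supergeostrophic (V > V_g = 20.2 m/s), as expected around a high.
Converting: 26 m/s × 3.6 = 93.5 km/h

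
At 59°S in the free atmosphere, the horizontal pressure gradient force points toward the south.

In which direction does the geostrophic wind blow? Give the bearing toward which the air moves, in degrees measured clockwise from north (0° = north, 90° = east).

090°

The pressure-gradient force points toward the south (bearing 180°).
Geostrophic balance: in the Southern Hemisphere the Coriolis force deflects motion to the left, so the geostrophic wind blows 90° to the left of the pressure-gradient force (low pressure on the right).
Rotating 180° by 90° counterclockwise gives 090° — the wind blows toward the east.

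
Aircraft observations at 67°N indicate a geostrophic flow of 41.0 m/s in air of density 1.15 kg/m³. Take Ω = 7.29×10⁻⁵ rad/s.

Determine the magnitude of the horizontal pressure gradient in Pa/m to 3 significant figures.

6.33×10⁻³ Pa/m

Coriolis parameter at 67°N:
f = 2Ω sin φ = 2 × 7.29×10⁻⁵ × sin 67° = 1.34×10⁻⁴ s⁻¹
Geostrophic balance rearranged: |∂P/∂n| = f ρ V_g
|∂P/∂n| = 1.34×10⁻⁴ × 1.15 × 41.0 = 6.33×10⁻³ Pa/m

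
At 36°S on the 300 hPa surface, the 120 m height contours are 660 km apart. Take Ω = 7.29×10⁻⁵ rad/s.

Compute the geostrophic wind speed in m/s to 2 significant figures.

Coriolis parameter at 36°S:
f = 2Ω sin φ = 2 × 7.29×10⁻⁵ × sin 36° = 8.57×10⁻⁵ s⁻¹
Height gradient: |∂Z/∂n| = 120 m / 660000 m = 1.82×10⁻⁴
On a pressure surface, geostrophic balance gives V_g = (g/f)|∂Z/∂n|:
V_g = 9.81 × 1.82×10⁻⁴ / 8.57×10⁻⁵ = 20.8 m/s

21 m/s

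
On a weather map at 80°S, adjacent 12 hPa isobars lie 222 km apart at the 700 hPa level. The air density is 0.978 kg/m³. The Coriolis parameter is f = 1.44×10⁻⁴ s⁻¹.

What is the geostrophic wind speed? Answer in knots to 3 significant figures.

Pressure gradient: |∂P/∂n| = 1200 Pa / 222000 m = 5.41×10⁻³ Pa/m
Geostrophic balance (pressure-gradient force = Coriolis force):
V_g = (1/(fρ)) |∂P/∂n| = 5.41×10⁻³ / (1.44×10⁻⁴ × 0.978) = 38.4 m/s
Converting: 38.4 m/s × 1.944 = 74.6 knots

74.6 knots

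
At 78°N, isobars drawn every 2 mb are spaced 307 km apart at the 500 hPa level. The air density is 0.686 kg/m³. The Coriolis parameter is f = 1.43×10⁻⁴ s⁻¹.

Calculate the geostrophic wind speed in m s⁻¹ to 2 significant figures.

Pressure gradient: |∂P/∂n| = 200 Pa / 307000 m = 6.51×10⁻⁴ Pa/m
Geostrophic balance (pressure-gradient force = Coriolis force):
V_g = (1/(fρ)) |∂P/∂n| = 6.51×10⁻⁴ / (1.43×10⁻⁴ × 0.686) = 6.64 m/s

6.6 m s⁻¹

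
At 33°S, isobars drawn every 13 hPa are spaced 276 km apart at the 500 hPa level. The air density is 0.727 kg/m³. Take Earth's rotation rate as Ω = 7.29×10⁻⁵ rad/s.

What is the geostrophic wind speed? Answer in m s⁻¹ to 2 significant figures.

Coriolis parameter at 33°S:
f = 2Ω sin φ = 2 × 7.29×10⁻⁵ × sin 33° = 7.94×10⁻⁵ s⁻¹
Pressure gradient: |∂P/∂n| = 1300 Pa / 276000 m = 4.71×10⁻³ Pa/m
Geostrophic balance (pressure-gradient force = Coriolis force):
V_g = (1/(fρ)) |∂P/∂n| = 4.71×10⁻³ / (7.94×10⁻⁵ × 0.727) = 81.6 m/s

82 m s⁻¹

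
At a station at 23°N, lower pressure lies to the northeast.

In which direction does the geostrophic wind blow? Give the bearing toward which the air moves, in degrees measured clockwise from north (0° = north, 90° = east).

135°

The pressure-gradient force points toward the northeast (bearing 045°).
Geostrophic balance: in the Northern Hemisphere the Coriolis force deflects motion to the right, so the geostrophic wind blows 90° to the right of the pressure-gradient force (low pressure on the left).
Rotating 045° by 90° clockwise gives 135° — the wind blows toward the southeast.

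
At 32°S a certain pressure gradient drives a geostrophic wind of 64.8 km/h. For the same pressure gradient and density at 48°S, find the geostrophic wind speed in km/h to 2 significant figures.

With the same pressure gradient and density, V_g ∝ 1/f ∝ 1/sin φ.
V₂ = V₁ · sin φ₁ / sin φ₂ = 64.8 × sin 32° / sin 48°
V₂ = 64.8 × 0.5299/0.7431 = 46 km/h

46 km/h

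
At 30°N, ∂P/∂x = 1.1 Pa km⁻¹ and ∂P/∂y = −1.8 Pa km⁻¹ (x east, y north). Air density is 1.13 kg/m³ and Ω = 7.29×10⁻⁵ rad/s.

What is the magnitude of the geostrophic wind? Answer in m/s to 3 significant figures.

Coriolis parameter at 30°N:
f = 2Ω sin φ = 2 × 7.29×10⁻⁵ × sin 30° = 7.29×10⁻⁵ s⁻¹
Component geostrophic relations (x east, y north):
u_g = −(1/(fρ)) ∂P/∂y,  v_g = (1/(fρ)) ∂P/∂x
u_g = −(−1.8×10⁻³)/(7.29×10⁻⁵ × 1.13) = 21.9 m/s;  v_g = (1.1×10⁻³)/(7.29×10⁻⁵ × 1.13) = 13.4 m/s
|V_g| = √(u_g² + v_g²) = 25.6 m/s

25.6 m/s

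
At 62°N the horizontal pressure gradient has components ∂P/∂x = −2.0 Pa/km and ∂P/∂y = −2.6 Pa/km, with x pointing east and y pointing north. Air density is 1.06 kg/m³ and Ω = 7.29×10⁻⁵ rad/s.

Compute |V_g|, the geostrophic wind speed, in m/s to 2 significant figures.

24 m/s

Coriolis parameter at 62°N:
f = 2Ω sin φ = 2 × 7.29×10⁻⁵ × sin 62° = 1.29×10⁻⁴ s⁻¹
Component geostrophic relations (x east, y north):
u_g = −(1/(fρ)) ∂P/∂y,  v_g = (1/(fρ)) ∂P/∂x
u_g = −(−2.6×10⁻³)/(1.29×10⁻⁴ × 1.06) = 19.1 m/s;  v_g = (−2.0×10⁻³)/(1.29×10⁻⁴ × 1.06) = −14.7 m/s
|V_g| = √(u_g² + v_g²) = 24.0 m/s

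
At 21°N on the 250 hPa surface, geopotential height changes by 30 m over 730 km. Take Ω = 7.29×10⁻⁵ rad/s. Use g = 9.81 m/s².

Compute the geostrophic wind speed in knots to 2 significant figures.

15 knots

Coriolis parameter at 21°N:
f = 2Ω sin φ = 2 × 7.29×10⁻⁵ × sin 21° = 5.23×10⁻⁵ s⁻¹
Height gradient: |∂Z/∂n| = 30 m / 730000 m = 4.11×10⁻⁵
On a pressure surface, geostrophic balance gives V_g = (g/f)|∂Z/∂n|:
V_g = 9.81 × 4.11×10⁻⁵ / 5.23×10⁻⁵ = 7.72 m/s
Converting: 7.72 m/s × 1.944 = 15 knots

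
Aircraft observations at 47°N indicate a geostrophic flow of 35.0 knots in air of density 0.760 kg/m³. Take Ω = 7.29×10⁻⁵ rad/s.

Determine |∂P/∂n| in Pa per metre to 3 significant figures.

Coriolis parameter at 47°N:
f = 2Ω sin φ = 2 × 7.29×10⁻⁵ × sin 47° = 1.07×10⁻⁴ s⁻¹
Wind speed in SI: 35.0 knots = 18.0 m/s
Geostrophic balance rearranged: |∂P/∂n| = f ρ V_g
|∂P/∂n| = 1.07×10⁻⁴ × 0.760 × 18.0 = 1.46×10⁻³ Pa/m

1.46×10⁻³ Pa/m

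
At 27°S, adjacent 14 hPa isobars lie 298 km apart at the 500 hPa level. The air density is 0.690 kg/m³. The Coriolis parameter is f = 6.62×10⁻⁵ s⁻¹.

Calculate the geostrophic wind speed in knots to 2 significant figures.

200 knots

Pressure gradient: |∂P/∂n| = 1400 Pa / 298000 m = 4.70×10⁻³ Pa/m
Geostrophic balance (pressure-gradient force = Coriolis force):
V_g = (1/(fρ)) |∂P/∂n| = 4.70×10⁻³ / (6.62×10⁻⁵ × 0.690) = 103 m/s
Converting: 103 m/s × 1.944 = 200 knots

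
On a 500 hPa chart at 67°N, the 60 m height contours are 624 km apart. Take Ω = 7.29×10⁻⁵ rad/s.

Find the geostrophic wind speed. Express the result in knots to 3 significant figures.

Coriolis parameter at 67°N:
f = 2Ω sin φ = 2 × 7.29×10⁻⁵ × sin 67° = 1.34×10⁻⁴ s⁻¹
Height gradient: |∂Z/∂n| = 60 m / 624000 m = 9.62×10⁻⁵
On a pressure surface, geostrophic balance gives V_g = (g/f)|∂Z/∂n|:
V_g = 9.81 × 9.62×10⁻⁵ / 1.34×10⁻⁴ = 7.03 m/s
Converting: 7.03 m/s × 1.944 = 13.7 knots

13.7 knots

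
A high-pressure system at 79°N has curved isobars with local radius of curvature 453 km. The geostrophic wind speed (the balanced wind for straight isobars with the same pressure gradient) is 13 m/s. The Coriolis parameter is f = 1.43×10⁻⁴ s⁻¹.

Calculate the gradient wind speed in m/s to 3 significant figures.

Around a high, pressure-gradient force acts outward with centrifugal, so Coriolis balances both:
fV = (1/ρ)|∂P/∂n| + V²/R  →  V² − fR·V + fR·V_g = 0
With fR = 1.43×10⁻⁴ × 453×10³ m = 64.8 m/s:
V = [fR − √((fR)² − 4 fR V_g)]/2 = [64.8 − √(64.8² − 4×64.8×13)]/2 = 18 m/s
Supergeostrophic (V > V_g = 13 m/s), as expected around a high.

18.0 m/s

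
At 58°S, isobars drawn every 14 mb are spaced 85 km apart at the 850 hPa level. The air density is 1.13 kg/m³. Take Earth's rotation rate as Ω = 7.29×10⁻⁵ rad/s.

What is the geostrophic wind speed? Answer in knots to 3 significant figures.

Coriolis parameter at 58°S:
f = 2Ω sin φ = 2 × 7.29×10⁻⁵ × sin 58° = 1.24×10⁻⁴ s⁻¹
Pressure gradient: |∂P/∂n| = 1400 Pa / 85000 m = 1.65×10⁻² Pa/m
Geostrophic balance (pressure-gradient force = Coriolis force):
V_g = (1/(fρ)) |∂P/∂n| = 1.65×10⁻² / (1.24×10⁻⁴ × 1.13) = 118 m/s
Converting: 118 m/s × 1.944 = 229 knots

229 knots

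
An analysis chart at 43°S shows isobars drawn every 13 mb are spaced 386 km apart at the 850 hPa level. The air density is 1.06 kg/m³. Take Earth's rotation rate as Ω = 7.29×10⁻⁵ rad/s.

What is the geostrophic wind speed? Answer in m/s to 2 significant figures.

32 m/s

Coriolis parameter at 43°S:
f = 2Ω sin φ = 2 × 7.29×10⁻⁵ × sin 43° = 9.94×10⁻⁵ s⁻¹
Pressure gradient: |∂P/∂n| = 1300 Pa / 386000 m = 3.37×10⁻³ Pa/m
Geostrophic balance (pressure-gradient force = Coriolis force):
V_g = (1/(fρ)) |∂P/∂n| = 3.37×10⁻³ / (9.94×10⁻⁵ × 1.06) = 32.0 m/s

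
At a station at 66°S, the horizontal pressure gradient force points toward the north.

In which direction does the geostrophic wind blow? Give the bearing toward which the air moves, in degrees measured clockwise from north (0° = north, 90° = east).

270°

The pressure-gradient force points toward the north (bearing 000°).
Geostrophic balance: in the Southern Hemisphere the Coriolis force deflects motion to the left, so the geostrophic wind blows 90° to the left of the pressure-gradient force (low pressure on the right).
Rotating 000° by 90° counterclockwise gives 270° — the wind blows toward the west.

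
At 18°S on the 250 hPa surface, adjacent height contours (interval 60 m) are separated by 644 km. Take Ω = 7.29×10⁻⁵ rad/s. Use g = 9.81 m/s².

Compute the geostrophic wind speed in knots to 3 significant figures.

Coriolis parameter at 18°S:
f = 2Ω sin φ = 2 × 7.29×10⁻⁵ × sin 18° = 4.51×10⁻⁵ s⁻¹
Height gradient: |∂Z/∂n| = 60 m / 644000 m = 9.32×10⁻⁵
On a pressure surface, geostrophic balance gives V_g = (g/f)|∂Z/∂n|:
V_g = 9.81 × 9.32×10⁻⁵ / 4.51×10⁻⁵ = 20.3 m/s
Converting: 20.3 m/s × 1.944 = 39.4 knots

39.4 knots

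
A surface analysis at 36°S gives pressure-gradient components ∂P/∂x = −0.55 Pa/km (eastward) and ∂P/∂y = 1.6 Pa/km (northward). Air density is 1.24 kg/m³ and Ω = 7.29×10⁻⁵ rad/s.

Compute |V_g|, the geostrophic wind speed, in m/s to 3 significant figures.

15.9 m/s

Coriolis parameter at 36°S:
f = 2Ω sin φ = 2 × 7.29×10⁻⁵ × sin 36° = 8.57×10⁻⁵ s⁻¹
In the Southern Hemisphere f is negative: f = −8.57×10⁻⁵ s⁻¹.
Component geostrophic relations (x east, y north):
u_g = −(1/(fρ)) ∂P/∂y,  v_g = (1/(fρ)) ∂P/∂x
u_g = −(1.6×10⁻³)/(−8.57×10⁻⁵ × 1.24) = 15.1 m/s;  v_g = (−0.55×10⁻³)/(−8.57×10⁻⁵ × 1.24) = 5.18 m/s
|V_g| = √(u_g² + v_g²) = 15.9 m/s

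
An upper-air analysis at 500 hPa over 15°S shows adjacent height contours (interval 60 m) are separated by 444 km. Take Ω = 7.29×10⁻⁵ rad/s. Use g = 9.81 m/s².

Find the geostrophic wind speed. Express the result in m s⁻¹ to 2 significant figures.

35 m s⁻¹

Coriolis parameter at 15°S:
f = 2Ω sin φ = 2 × 7.29×10⁻⁵ × sin 15° = 3.77×10⁻⁵ s⁻¹
Height gradient: |∂Z/∂n| = 60 m / 444000 m = 1.35×10⁻⁴
On a pressure surface, geostrophic balance gives V_g = (g/f)|∂Z/∂n|:
V_g = 9.81 × 1.35×10⁻⁴ / 3.77×10⁻⁵ = 35.1 m/s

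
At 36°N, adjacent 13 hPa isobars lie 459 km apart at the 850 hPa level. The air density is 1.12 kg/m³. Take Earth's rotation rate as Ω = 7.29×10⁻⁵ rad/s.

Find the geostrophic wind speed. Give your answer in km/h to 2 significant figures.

110 km/h

Coriolis parameter at 36°N:
f = 2Ω sin φ = 2 × 7.29×10⁻⁵ × sin 36° = 8.57×10⁻⁵ s⁻¹
Pressure gradient: |∂P/∂n| = 1300 Pa / 459000 m = 2.83×10⁻³ Pa/m
Geostrophic balance (pressure-gradient force = Coriolis force):
V_g = (1/(fρ)) |∂P/∂n| = 2.83×10⁻³ / (8.57×10⁻⁵ × 1.12) = 29.5 m/s
Converting: 29.5 m/s × 3.6 = 110 km/h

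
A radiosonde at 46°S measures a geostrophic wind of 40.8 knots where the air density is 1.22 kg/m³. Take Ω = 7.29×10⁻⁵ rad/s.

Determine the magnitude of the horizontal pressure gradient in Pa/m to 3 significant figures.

Coriolis parameter at 46°S:
f = 2Ω sin φ = 2 × 7.29×10⁻⁵ × sin 46° = 1.05×10⁻⁴ s⁻¹
Wind speed in SI: 40.8 knots = 21.0 m/s
Geostrophic balance rearranged: |∂P/∂n| = f ρ V_g
|∂P/∂n| = 1.05×10⁻⁴ × 1.22 × 21.0 = 2.69×10⁻³ Pa/m

2.69×10⁻³ Pa/m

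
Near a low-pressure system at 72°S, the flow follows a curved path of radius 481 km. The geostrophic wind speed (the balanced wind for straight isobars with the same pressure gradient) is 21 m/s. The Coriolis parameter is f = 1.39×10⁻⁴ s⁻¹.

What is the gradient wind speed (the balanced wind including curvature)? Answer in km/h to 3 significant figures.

60.4 km/h

Around a low, centrifugal force acts outward with Coriolis, so pressure-gradient force balances both:
(1/ρ)|∂P/∂n| = fV + V²/R  →  V² + fR·V − fR·V_g = 0
With fR = 1.39×10⁻⁴ × 481×10³ m = 66.9 m/s:
V = [−fR + √((fR)² + 4 fR V_g)]/2 = [−66.9 + √(66.9² + 4×66.9×21)]/2 = 16.8 m/s
Subgeostrophic (V < V_g = 21 m/s), as expected around a low.
Converting: 16.8 m/s × 3.6 = 60.4 km/h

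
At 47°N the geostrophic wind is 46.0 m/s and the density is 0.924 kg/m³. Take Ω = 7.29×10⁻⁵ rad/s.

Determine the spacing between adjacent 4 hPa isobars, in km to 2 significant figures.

88 km

Coriolis parameter at 47°N:
f = 2Ω sin φ = 2 × 7.29×10⁻⁵ × sin 47° = 1.07×10⁻⁴ s⁻¹
Geostrophic balance rearranged: |∂P/∂n| = f ρ V_g
|∂P/∂n| = 1.07×10⁻⁴ × 0.924 × 46.0 = 4.53×10⁻³ Pa/m
Isobar spacing: Δn = ΔP/|∂P/∂n| = 400 Pa / 4.53×10⁻³ Pa/m = 88256 m ≈ 88 km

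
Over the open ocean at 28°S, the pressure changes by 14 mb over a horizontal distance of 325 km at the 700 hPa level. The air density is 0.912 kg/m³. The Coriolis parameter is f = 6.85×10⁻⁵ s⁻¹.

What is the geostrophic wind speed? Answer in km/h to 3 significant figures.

Pressure gradient: |∂P/∂n| = 1400 Pa / 325000 m = 4.31×10⁻³ Pa/m
Geostrophic balance (pressure-gradient force = Coriolis force):
V_g = (1/(fρ)) |∂P/∂n| = 4.31×10⁻³ / (6.85×10⁻⁵ × 0.912) = 69.0 m/s
Converting: 69.0 m/s × 3.6 = 248 km/h

248 km/h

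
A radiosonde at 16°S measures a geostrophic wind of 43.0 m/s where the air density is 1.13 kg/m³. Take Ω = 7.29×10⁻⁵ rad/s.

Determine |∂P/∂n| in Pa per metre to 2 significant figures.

Coriolis parameter at 16°S:
f = 2Ω sin φ = 2 × 7.29×10⁻⁵ × sin 16° = 4.02×10⁻⁵ s⁻¹
Geostrophic balance rearranged: |∂P/∂n| = f ρ V_g
|∂P/∂n| = 4.02×10⁻⁵ × 1.13 × 43.0 = 1.95×10⁻³ Pa/m

2.0×10⁻³ Pa/m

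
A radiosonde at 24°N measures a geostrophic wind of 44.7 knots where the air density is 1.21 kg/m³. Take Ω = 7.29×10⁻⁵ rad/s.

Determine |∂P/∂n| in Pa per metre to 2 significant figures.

1.7×10⁻³ Pa/m

Coriolis parameter at 24°N:
f = 2Ω sin φ = 2 × 7.29×10⁻⁵ × sin 24° = 5.93×10⁻⁵ s⁻¹
Wind speed in SI: 44.7 knots = 23.0 m/s
Geostrophic balance rearranged: |∂P/∂n| = f ρ V_g
|∂P/∂n| = 5.93×10⁻⁵ × 1.21 × 23.0 = 1.65×10⁻³ Pa/m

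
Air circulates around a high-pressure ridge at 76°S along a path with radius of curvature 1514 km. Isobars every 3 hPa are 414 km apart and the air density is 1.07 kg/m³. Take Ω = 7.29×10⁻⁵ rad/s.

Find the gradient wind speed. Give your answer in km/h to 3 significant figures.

Coriolis parameter at 76°S:
f = 2Ω sin φ = 2 × 7.29×10⁻⁵ × sin 76° = 1.41×10⁻⁴ s⁻¹
Pressure gradient: |∂P/∂n| = 300 Pa / 414000 m = 7.25×10⁻⁴ Pa/m
Geostrophic speed: V_g = |∂P/∂n|/(fρ) = 7.25×10⁻⁴/(1.41×10⁻⁴ × 1.07) = 4.79 m/s
Around a high, pressure-gradient force acts outward with centrifugal, so Coriolis balances both:
fV = (1/ρ)|∂P/∂n| + V²/R  →  V² − fR·V + fR·V_g = 0
With fR = 1.41×10⁻⁴ × 1514×10³ m = 214 m/s:
V = [fR − √((fR)² − 4 fR V_g)]/2 = [214 − √(214² − 4×214×4.79)]/2 = 4.9 m/s
Supergeostrophic (V > V_g = 4.79 m/s), as expected around a high.
Converting: 4.9 m/s × 3.6 = 17.6 km/h

17.6 km/h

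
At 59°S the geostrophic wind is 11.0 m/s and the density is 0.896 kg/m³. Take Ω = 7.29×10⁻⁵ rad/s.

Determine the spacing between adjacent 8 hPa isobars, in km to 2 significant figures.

Coriolis parameter at 59°S:
f = 2Ω sin φ = 2 × 7.29×10⁻⁵ × sin 59° = 1.25×10⁻⁴ s⁻¹
Geostrophic balance rearranged: |∂P/∂n| = f ρ V_g
|∂P/∂n| = 1.25×10⁻⁴ × 0.896 × 11.0 = 1.23×10⁻³ Pa/m
Isobar spacing: Δn = ΔP/|∂P/∂n| = 800 Pa / 1.23×10⁻³ Pa/m = 649481 m ≈ 650 km

650 km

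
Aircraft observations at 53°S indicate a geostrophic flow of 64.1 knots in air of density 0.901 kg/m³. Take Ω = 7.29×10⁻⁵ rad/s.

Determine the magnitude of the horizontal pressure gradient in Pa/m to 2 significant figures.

3.5×10⁻³ Pa/m

Coriolis parameter at 53°S:
f = 2Ω sin φ = 2 × 7.29×10⁻⁵ × sin 53° = 1.16×10⁻⁴ s⁻¹
Wind speed in SI: 64.1 knots = 33.0 m/s
Geostrophic balance rearranged: |∂P/∂n| = f ρ V_g
|∂P/∂n| = 1.16×10⁻⁴ × 0.901 × 33.0 = 3.46×10⁻³ Pa/m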